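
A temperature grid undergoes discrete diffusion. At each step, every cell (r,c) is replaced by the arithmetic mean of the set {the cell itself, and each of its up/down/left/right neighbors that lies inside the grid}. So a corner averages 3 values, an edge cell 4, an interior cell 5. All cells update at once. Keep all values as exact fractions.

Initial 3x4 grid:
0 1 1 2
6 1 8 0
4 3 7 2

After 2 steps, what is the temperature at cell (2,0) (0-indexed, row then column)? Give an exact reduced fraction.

Answer: 65/18

Derivation:
Step 1: cell (2,0) = 13/3
Step 2: cell (2,0) = 65/18
Full grid after step 2:
  35/18 593/240 163/80 7/3
  793/240 289/100 91/25 13/5
  65/18 1013/240 303/80 11/3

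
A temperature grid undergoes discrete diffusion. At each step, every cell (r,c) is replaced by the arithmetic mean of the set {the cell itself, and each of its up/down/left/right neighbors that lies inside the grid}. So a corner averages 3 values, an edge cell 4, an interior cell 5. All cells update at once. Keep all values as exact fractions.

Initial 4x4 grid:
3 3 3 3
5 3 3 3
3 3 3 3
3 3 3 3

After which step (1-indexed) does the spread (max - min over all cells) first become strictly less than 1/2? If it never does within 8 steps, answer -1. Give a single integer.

Step 1: max=11/3, min=3, spread=2/3
Step 2: max=211/60, min=3, spread=31/60
Step 3: max=1831/540, min=3, spread=211/540
  -> spread < 1/2 first at step 3
Step 4: max=178843/54000, min=3, spread=16843/54000
Step 5: max=1596643/486000, min=13579/4500, spread=130111/486000
Step 6: max=47382367/14580000, min=817159/270000, spread=3255781/14580000
Step 7: max=1412553691/437400000, min=821107/270000, spread=82360351/437400000
Step 8: max=42117316891/13122000000, min=148306441/48600000, spread=2074577821/13122000000

Answer: 3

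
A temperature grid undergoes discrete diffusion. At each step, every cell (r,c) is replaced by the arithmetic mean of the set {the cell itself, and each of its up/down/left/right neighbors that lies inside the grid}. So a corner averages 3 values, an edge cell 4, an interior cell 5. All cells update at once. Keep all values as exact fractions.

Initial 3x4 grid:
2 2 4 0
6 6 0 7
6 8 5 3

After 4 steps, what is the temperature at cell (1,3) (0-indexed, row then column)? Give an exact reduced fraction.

Answer: 1607987/432000

Derivation:
Step 1: cell (1,3) = 5/2
Step 2: cell (1,3) = 467/120
Step 3: cell (1,3) = 24553/7200
Step 4: cell (1,3) = 1607987/432000
Full grid after step 4:
  136489/32400 204479/54000 47701/13500 210373/64800
  333577/72000 266291/60000 345149/90000 1607987/432000
  334453/64800 1040041/216000 320947/72000 43133/10800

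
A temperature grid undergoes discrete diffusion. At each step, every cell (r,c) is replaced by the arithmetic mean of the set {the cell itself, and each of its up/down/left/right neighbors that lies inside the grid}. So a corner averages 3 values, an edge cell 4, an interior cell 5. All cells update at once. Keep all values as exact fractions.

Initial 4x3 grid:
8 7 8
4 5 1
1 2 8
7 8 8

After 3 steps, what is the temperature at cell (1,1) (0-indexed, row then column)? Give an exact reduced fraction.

Step 1: cell (1,1) = 19/5
Step 2: cell (1,1) = 128/25
Step 3: cell (1,1) = 29683/6000
Full grid after step 3:
  2897/540 20363/3600 11813/2160
  9059/1800 29683/6000 39011/7200
  16843/3600 15679/3000 12937/2400
  11273/2160 79477/14400 2183/360

Answer: 29683/6000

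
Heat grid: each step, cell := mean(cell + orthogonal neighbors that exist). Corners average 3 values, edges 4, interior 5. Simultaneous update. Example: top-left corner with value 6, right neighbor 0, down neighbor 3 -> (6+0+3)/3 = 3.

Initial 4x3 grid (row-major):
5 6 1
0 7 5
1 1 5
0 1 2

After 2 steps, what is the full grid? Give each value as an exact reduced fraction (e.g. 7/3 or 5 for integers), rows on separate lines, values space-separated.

Answer: 35/9 973/240 53/12
673/240 193/50 311/80
89/48 231/100 161/48
13/18 11/6 83/36

Derivation:
After step 1:
  11/3 19/4 4
  13/4 19/5 9/2
  1/2 3 13/4
  2/3 1 8/3
After step 2:
  35/9 973/240 53/12
  673/240 193/50 311/80
  89/48 231/100 161/48
  13/18 11/6 83/36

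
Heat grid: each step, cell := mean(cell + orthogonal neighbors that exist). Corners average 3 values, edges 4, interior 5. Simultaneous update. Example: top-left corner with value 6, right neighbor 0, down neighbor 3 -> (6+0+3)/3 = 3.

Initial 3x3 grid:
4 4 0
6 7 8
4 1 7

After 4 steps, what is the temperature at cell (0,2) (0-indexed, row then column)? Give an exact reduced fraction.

Answer: 202373/43200

Derivation:
Step 1: cell (0,2) = 4
Step 2: cell (0,2) = 53/12
Step 3: cell (0,2) = 3319/720
Step 4: cell (0,2) = 202373/43200
Full grid after step 4:
  148961/32400 3990673/864000 202373/43200
  4025423/864000 1707101/360000 2075149/432000
  153161/32400 1384891/288000 635119/129600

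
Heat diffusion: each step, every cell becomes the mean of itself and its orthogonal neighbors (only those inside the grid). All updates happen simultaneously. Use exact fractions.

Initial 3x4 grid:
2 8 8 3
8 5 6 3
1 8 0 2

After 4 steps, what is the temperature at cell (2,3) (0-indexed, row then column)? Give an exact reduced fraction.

Answer: 250069/64800

Derivation:
Step 1: cell (2,3) = 5/3
Step 2: cell (2,3) = 55/18
Step 3: cell (2,3) = 1801/540
Step 4: cell (2,3) = 250069/64800
Full grid after step 4:
  58339/10800 196813/36000 533009/108000 302269/64800
  143081/27000 222661/45000 842369/180000 1774051/432000
  156917/32400 128141/27000 220567/54000 250069/64800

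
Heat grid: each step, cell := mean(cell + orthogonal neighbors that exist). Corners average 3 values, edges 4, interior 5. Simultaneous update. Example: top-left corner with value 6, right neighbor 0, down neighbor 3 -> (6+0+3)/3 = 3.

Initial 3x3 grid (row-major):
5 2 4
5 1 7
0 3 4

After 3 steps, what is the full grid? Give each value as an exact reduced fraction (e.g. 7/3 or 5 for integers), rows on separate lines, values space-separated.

After step 1:
  4 3 13/3
  11/4 18/5 4
  8/3 2 14/3
After step 2:
  13/4 56/15 34/9
  781/240 307/100 83/20
  89/36 97/30 32/9
After step 3:
  273/80 778/225 2099/540
  43367/14400 20929/6000 2183/600
  6451/2160 5549/1800 1969/540

Answer: 273/80 778/225 2099/540
43367/14400 20929/6000 2183/600
6451/2160 5549/1800 1969/540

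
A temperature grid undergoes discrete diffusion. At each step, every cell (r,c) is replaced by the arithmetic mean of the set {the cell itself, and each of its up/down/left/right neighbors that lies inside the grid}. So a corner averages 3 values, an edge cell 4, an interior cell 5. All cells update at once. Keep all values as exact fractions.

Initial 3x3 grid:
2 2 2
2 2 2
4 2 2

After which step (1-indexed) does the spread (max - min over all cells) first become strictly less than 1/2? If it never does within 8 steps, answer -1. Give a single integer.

Step 1: max=8/3, min=2, spread=2/3
Step 2: max=23/9, min=2, spread=5/9
Step 3: max=257/108, min=2, spread=41/108
  -> spread < 1/2 first at step 3
Step 4: max=15091/6480, min=371/180, spread=347/1296
Step 5: max=884537/388800, min=3757/1800, spread=2921/15552
Step 6: max=52484539/23328000, min=457483/216000, spread=24611/186624
Step 7: max=3118082033/1399680000, min=10376741/4860000, spread=207329/2239488
Step 8: max=185991552451/83980800000, min=557201599/259200000, spread=1746635/26873856

Answer: 3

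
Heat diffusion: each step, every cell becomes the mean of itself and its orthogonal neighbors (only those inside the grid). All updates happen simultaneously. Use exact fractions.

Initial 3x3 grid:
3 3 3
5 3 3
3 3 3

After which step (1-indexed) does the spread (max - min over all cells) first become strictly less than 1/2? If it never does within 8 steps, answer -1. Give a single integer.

Answer: 3

Derivation:
Step 1: max=11/3, min=3, spread=2/3
Step 2: max=427/120, min=3, spread=67/120
Step 3: max=3677/1080, min=307/100, spread=1807/5400
  -> spread < 1/2 first at step 3
Step 4: max=1453963/432000, min=8461/2700, spread=33401/144000
Step 5: max=12893933/3888000, min=853391/270000, spread=3025513/19440000
Step 6: max=5130526867/1555200000, min=45955949/14400000, spread=53531/497664
Step 7: max=305968925849/93312000000, min=12455116051/3888000000, spread=450953/5971968
Step 8: max=18305063560603/5598720000000, min=1500688610519/466560000000, spread=3799043/71663616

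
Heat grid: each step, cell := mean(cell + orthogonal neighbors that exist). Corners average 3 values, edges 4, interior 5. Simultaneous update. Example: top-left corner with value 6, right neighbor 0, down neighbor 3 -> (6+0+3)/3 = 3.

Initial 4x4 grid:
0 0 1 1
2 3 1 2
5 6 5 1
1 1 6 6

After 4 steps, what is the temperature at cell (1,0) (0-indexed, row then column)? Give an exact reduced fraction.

Answer: 248213/108000

Derivation:
Step 1: cell (1,0) = 5/2
Step 2: cell (1,0) = 34/15
Step 3: cell (1,0) = 8279/3600
Step 4: cell (1,0) = 248213/108000
Full grid after step 4:
  119353/64800 376681/216000 374441/216000 55393/32400
  248213/108000 424351/180000 207469/90000 501821/216000
  317941/108000 17266/5625 575627/180000 134953/43200
  52793/16200 374881/108000 78101/21600 235517/64800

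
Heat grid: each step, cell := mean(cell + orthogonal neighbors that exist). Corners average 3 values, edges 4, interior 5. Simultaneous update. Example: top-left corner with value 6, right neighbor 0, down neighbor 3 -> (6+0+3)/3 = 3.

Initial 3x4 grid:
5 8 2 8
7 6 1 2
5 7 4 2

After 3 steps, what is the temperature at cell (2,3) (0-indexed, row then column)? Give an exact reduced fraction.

Step 1: cell (2,3) = 8/3
Step 2: cell (2,3) = 113/36
Step 3: cell (2,3) = 1445/432
Full grid after step 3:
  12703/2160 9367/1800 2689/600 551/144
  9179/1600 10463/2000 24319/6000 51941/14400
  12443/2160 4471/900 7267/1800 1445/432

Answer: 1445/432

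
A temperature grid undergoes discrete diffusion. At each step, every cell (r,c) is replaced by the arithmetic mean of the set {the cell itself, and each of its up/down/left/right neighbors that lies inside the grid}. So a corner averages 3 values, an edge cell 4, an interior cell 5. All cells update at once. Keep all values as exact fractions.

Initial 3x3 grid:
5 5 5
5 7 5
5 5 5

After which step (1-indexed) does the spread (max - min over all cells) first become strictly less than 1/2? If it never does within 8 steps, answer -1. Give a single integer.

Answer: 2

Derivation:
Step 1: max=11/2, min=5, spread=1/2
Step 2: max=137/25, min=209/40, spread=51/200
  -> spread < 1/2 first at step 2
Step 3: max=12823/2400, min=947/180, spread=589/7200
Step 4: max=79943/15000, min=761081/144000, spread=31859/720000
Step 5: max=45891607/8640000, min=4764721/900000, spread=751427/43200000
Step 6: max=286634687/54000000, min=2747063129/518400000, spread=23149331/2592000000
Step 7: max=165002654263/31104000000, min=17174931889/3240000000, spread=616540643/155520000000
Step 8: max=1031112453983/194400000000, min=9895132008761/1866240000000, spread=17737747379/9331200000000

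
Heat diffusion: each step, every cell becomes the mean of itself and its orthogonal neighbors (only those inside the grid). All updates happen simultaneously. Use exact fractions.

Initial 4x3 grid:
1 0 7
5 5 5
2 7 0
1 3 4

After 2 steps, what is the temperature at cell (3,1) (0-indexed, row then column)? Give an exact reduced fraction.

Step 1: cell (3,1) = 15/4
Step 2: cell (3,1) = 689/240
Full grid after step 2:
  17/6 273/80 23/6
  67/20 371/100 333/80
  31/10 193/50 839/240
  19/6 689/240 121/36

Answer: 689/240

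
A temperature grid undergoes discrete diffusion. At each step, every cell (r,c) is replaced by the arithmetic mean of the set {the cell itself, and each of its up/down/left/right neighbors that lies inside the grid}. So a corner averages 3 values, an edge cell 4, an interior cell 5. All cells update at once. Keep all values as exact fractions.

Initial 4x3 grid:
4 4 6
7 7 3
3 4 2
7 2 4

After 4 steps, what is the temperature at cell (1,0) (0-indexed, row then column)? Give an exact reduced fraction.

Step 1: cell (1,0) = 21/4
Step 2: cell (1,0) = 41/8
Step 3: cell (1,0) = 5861/1200
Step 4: cell (1,0) = 2401/500
Full grid after step 4:
  213349/43200 4149023/864000 595597/129600
  2401/500 1644247/360000 941357/216000
  40133/9000 1526147/360000 852817/216000
  183889/43200 3413263/864000 488717/129600

Answer: 2401/500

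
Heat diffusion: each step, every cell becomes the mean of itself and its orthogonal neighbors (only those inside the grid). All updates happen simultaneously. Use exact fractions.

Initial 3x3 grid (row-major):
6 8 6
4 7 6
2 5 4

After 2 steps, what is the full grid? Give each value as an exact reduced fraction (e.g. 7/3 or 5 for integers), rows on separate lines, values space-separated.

Answer: 35/6 305/48 115/18
245/48 111/20 281/48
155/36 115/24 61/12

Derivation:
After step 1:
  6 27/4 20/3
  19/4 6 23/4
  11/3 9/2 5
After step 2:
  35/6 305/48 115/18
  245/48 111/20 281/48
  155/36 115/24 61/12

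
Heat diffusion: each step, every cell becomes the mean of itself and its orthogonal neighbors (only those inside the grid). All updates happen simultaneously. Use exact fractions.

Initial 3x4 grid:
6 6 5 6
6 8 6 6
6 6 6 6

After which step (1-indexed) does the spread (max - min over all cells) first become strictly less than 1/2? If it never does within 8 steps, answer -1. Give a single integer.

Step 1: max=13/2, min=17/3, spread=5/6
Step 2: max=637/100, min=209/36, spread=127/225
Step 3: max=15107/2400, min=3193/540, spread=8243/21600
  -> spread < 1/2 first at step 3
Step 4: max=135587/21600, min=96439/16200, spread=4201/12960
Step 5: max=8089903/1296000, min=5833811/972000, spread=186893/777600
Step 6: max=484376117/77760000, min=351344269/58320000, spread=1910051/9331200
Step 7: max=28968828703/4665600000, min=21163623971/3499200000, spread=90079609/559872000
Step 8: max=1734556663277/279936000000, min=1272909658489/209952000000, spread=896250847/6718464000

Answer: 3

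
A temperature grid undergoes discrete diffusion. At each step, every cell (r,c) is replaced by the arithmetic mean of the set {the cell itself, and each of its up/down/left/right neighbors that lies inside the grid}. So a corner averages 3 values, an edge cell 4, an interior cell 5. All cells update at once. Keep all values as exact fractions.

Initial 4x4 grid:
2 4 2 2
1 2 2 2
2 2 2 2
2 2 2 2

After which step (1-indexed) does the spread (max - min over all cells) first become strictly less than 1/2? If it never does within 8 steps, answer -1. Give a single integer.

Answer: 3

Derivation:
Step 1: max=5/2, min=7/4, spread=3/4
Step 2: max=143/60, min=15/8, spread=61/120
Step 3: max=447/200, min=139/72, spread=137/450
  -> spread < 1/2 first at step 3
Step 4: max=118559/54000, min=21077/10800, spread=6587/27000
Step 5: max=388429/180000, min=637619/324000, spread=153883/810000
Step 6: max=103938083/48600000, min=19302419/9720000, spread=1856497/12150000
Step 7: max=344180897/162000000, min=116535031/58320000, spread=92126149/729000000
Step 8: max=10270468489/4860000000, min=17580933527/8748000000, spread=2264774383/21870000000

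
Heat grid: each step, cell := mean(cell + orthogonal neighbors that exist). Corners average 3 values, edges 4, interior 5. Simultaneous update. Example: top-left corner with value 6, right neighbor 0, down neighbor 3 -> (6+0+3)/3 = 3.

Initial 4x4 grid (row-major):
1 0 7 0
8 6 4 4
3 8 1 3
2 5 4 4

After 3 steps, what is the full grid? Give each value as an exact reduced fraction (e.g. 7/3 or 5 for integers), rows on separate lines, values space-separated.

After step 1:
  3 7/2 11/4 11/3
  9/2 26/5 22/5 11/4
  21/4 23/5 4 3
  10/3 19/4 7/2 11/3
After step 2:
  11/3 289/80 859/240 55/18
  359/80 111/25 191/50 829/240
  1061/240 119/25 39/10 161/48
  40/9 971/240 191/48 61/18
After step 3:
  353/90 9179/2400 25321/7200 454/135
  3403/800 528/125 2879/750 24631/7200
  32603/7200 647/150 1486/375 1015/288
  581/135 31013/7200 5513/1440 193/54

Answer: 353/90 9179/2400 25321/7200 454/135
3403/800 528/125 2879/750 24631/7200
32603/7200 647/150 1486/375 1015/288
581/135 31013/7200 5513/1440 193/54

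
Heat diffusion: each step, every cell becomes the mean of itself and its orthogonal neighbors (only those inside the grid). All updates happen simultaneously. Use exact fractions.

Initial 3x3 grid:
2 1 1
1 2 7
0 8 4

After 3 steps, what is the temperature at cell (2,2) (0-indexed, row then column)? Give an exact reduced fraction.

Step 1: cell (2,2) = 19/3
Step 2: cell (2,2) = 40/9
Step 3: cell (2,2) = 2297/540
Full grid after step 3:
  4403/2160 16463/7200 277/90
  32401/14400 18937/6000 25163/7200
  727/240 25013/7200 2297/540

Answer: 2297/540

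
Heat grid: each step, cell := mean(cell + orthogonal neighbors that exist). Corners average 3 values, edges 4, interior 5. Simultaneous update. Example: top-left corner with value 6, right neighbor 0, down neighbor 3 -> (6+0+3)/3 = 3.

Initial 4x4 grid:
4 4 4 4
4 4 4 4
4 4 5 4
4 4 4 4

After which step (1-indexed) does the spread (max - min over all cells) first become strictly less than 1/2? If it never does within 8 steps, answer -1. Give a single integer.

Answer: 1

Derivation:
Step 1: max=17/4, min=4, spread=1/4
  -> spread < 1/2 first at step 1
Step 2: max=211/50, min=4, spread=11/50
Step 3: max=9967/2400, min=4, spread=367/2400
Step 4: max=44771/10800, min=2413/600, spread=1337/10800
Step 5: max=1337669/324000, min=72469/18000, spread=33227/324000
Step 6: max=40094327/9720000, min=436049/108000, spread=849917/9720000
Step 7: max=1200114347/291600000, min=6548533/1620000, spread=21378407/291600000
Step 8: max=35958462371/8748000000, min=1967688343/486000000, spread=540072197/8748000000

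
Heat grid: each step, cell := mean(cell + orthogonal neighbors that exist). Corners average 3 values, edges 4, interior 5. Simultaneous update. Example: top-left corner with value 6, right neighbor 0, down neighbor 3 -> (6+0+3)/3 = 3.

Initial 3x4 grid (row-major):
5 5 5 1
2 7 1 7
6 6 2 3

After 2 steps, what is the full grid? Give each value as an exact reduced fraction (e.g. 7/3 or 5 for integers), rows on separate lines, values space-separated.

Answer: 29/6 167/40 517/120 31/9
67/15 487/100 88/25 59/15
179/36 1027/240 333/80 10/3

Derivation:
After step 1:
  4 11/2 3 13/3
  5 21/5 22/5 3
  14/3 21/4 3 4
After step 2:
  29/6 167/40 517/120 31/9
  67/15 487/100 88/25 59/15
  179/36 1027/240 333/80 10/3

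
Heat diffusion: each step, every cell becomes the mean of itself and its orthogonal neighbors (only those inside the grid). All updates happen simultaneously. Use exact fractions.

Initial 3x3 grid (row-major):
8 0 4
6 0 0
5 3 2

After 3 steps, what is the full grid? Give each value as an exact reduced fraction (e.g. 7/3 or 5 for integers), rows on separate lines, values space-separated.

After step 1:
  14/3 3 4/3
  19/4 9/5 3/2
  14/3 5/2 5/3
After step 2:
  149/36 27/10 35/18
  953/240 271/100 63/40
  143/36 319/120 17/9
After step 3:
  7783/2160 431/150 2239/1080
  53251/14400 16337/6000 4871/2400
  7633/2160 20213/7200 551/270

Answer: 7783/2160 431/150 2239/1080
53251/14400 16337/6000 4871/2400
7633/2160 20213/7200 551/270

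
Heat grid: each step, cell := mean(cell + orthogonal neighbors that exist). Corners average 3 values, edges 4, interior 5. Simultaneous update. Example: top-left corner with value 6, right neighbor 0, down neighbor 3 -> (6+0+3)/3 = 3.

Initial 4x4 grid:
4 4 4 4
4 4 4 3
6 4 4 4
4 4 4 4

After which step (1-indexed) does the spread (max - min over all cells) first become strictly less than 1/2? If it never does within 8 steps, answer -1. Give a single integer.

Step 1: max=14/3, min=11/3, spread=1
Step 2: max=271/60, min=449/120, spread=31/40
Step 3: max=2371/540, min=4109/1080, spread=211/360
Step 4: max=69841/16200, min=124559/32400, spread=5041/10800
  -> spread < 1/2 first at step 4
Step 5: max=2078377/486000, min=3766421/972000, spread=130111/324000
Step 6: max=30884537/7290000, min=22754161/5832000, spread=3255781/9720000
Step 7: max=1840957021/437400000, min=3434832989/874800000, spread=82360351/291600000
Step 8: max=13725236839/3280500000, min=103578161249/26244000000, spread=2074577821/8748000000

Answer: 4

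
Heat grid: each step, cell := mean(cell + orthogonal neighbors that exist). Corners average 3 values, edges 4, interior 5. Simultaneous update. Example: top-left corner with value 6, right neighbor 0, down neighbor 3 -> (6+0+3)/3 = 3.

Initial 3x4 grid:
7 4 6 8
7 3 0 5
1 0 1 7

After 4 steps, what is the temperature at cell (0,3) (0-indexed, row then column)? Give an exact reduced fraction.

Answer: 147799/32400

Derivation:
Step 1: cell (0,3) = 19/3
Step 2: cell (0,3) = 95/18
Step 3: cell (0,3) = 1055/216
Step 4: cell (0,3) = 147799/32400
Full grid after step 4:
  3423/800 38309/9000 118717/27000 147799/32400
  1608287/432000 328589/90000 686803/180000 224569/54000
  51547/16200 661291/216000 713111/216000 237773/64800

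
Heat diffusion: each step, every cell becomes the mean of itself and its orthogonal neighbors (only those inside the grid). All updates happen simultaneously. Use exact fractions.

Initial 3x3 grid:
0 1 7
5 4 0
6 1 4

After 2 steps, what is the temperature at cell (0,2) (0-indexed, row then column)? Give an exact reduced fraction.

Answer: 113/36

Derivation:
Step 1: cell (0,2) = 8/3
Step 2: cell (0,2) = 113/36
Full grid after step 2:
  35/12 37/15 113/36
  239/80 329/100 617/240
  23/6 697/240 55/18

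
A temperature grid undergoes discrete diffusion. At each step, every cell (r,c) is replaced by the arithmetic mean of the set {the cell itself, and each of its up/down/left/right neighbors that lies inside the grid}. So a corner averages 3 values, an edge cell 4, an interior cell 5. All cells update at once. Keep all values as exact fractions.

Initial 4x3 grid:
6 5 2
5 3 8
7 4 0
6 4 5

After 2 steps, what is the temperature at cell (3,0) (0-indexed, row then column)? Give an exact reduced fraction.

Answer: 191/36

Derivation:
Step 1: cell (3,0) = 17/3
Step 2: cell (3,0) = 191/36
Full grid after step 2:
  175/36 29/6 49/12
  253/48 211/50 35/8
  1201/240 231/50 141/40
  191/36 1021/240 4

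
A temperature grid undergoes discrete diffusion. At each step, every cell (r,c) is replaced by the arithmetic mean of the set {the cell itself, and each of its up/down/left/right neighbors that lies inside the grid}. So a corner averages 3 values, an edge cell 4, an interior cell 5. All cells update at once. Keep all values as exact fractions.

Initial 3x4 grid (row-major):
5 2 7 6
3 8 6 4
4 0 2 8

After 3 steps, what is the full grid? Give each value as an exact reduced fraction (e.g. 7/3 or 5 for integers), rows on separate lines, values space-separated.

Answer: 9143/2160 34517/7200 36817/7200 11899/2160
14831/3600 25231/6000 29771/6000 9383/1800
3829/1080 7223/1800 15821/3600 5297/1080

Derivation:
After step 1:
  10/3 11/2 21/4 17/3
  5 19/5 27/5 6
  7/3 7/2 4 14/3
After step 2:
  83/18 1073/240 1309/240 203/36
  217/60 116/25 489/100 163/30
  65/18 409/120 527/120 44/9
After step 3:
  9143/2160 34517/7200 36817/7200 11899/2160
  14831/3600 25231/6000 29771/6000 9383/1800
  3829/1080 7223/1800 15821/3600 5297/1080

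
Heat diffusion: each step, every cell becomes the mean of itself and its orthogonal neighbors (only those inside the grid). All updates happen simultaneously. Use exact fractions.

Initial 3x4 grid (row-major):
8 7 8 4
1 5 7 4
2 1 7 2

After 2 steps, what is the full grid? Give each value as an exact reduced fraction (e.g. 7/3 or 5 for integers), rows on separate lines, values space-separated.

Answer: 49/9 691/120 751/120 193/36
223/60 503/100 127/25 1207/240
109/36 203/60 139/30 77/18

Derivation:
After step 1:
  16/3 7 13/2 16/3
  4 21/5 31/5 17/4
  4/3 15/4 17/4 13/3
After step 2:
  49/9 691/120 751/120 193/36
  223/60 503/100 127/25 1207/240
  109/36 203/60 139/30 77/18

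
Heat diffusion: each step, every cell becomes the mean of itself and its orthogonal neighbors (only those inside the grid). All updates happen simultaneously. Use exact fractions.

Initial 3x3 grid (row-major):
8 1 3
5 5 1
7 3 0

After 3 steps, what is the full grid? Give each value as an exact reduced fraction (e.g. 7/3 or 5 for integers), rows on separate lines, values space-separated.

After step 1:
  14/3 17/4 5/3
  25/4 3 9/4
  5 15/4 4/3
After step 2:
  91/18 163/48 49/18
  227/48 39/10 33/16
  5 157/48 22/9
After step 3:
  949/216 10853/2880 589/216
  13453/2880 2083/600 2671/960
  13/3 10523/2880 70/27

Answer: 949/216 10853/2880 589/216
13453/2880 2083/600 2671/960
13/3 10523/2880 70/27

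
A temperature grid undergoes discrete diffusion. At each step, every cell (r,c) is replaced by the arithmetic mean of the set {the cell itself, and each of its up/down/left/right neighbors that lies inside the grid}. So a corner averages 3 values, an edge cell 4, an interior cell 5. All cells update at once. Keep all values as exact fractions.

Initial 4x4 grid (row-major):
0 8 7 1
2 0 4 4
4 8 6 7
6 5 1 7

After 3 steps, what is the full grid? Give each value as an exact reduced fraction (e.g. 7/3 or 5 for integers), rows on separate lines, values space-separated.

Answer: 7589/2160 26837/7200 10351/2400 3149/720
12721/3600 24923/6000 1759/400 1387/300
5227/1200 8937/2000 1951/400 99/20
1109/240 3933/800 801/160 1223/240

Derivation:
After step 1:
  10/3 15/4 5 4
  3/2 22/5 21/5 4
  5 23/5 26/5 6
  5 5 19/4 5
After step 2:
  103/36 989/240 339/80 13/3
  427/120 369/100 114/25 91/20
  161/40 121/25 99/20 101/20
  5 387/80 399/80 21/4
After step 3:
  7589/2160 26837/7200 10351/2400 3149/720
  12721/3600 24923/6000 1759/400 1387/300
  5227/1200 8937/2000 1951/400 99/20
  1109/240 3933/800 801/160 1223/240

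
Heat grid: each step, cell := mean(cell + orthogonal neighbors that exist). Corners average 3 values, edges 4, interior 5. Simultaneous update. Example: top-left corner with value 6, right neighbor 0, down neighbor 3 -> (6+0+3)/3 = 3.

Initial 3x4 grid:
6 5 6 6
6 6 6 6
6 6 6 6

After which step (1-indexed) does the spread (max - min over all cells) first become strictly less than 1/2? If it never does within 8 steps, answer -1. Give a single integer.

Step 1: max=6, min=17/3, spread=1/3
  -> spread < 1/2 first at step 1
Step 2: max=6, min=689/120, spread=31/120
Step 3: max=6, min=6269/1080, spread=211/1080
Step 4: max=10753/1800, min=631103/108000, spread=14077/108000
Step 5: max=644317/108000, min=5691593/972000, spread=5363/48600
Step 6: max=357131/60000, min=171219191/29160000, spread=93859/1166400
Step 7: max=577863533/97200000, min=10287325519/1749600000, spread=4568723/69984000
Step 8: max=17314381111/2916000000, min=618075564371/104976000000, spread=8387449/167961600

Answer: 1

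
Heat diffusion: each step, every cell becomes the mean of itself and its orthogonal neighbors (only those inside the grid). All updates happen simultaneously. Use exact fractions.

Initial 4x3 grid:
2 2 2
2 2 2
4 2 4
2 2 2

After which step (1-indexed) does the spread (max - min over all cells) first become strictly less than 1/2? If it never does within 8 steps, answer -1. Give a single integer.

Step 1: max=14/5, min=2, spread=4/5
Step 2: max=157/60, min=2, spread=37/60
Step 3: max=1357/540, min=77/36, spread=101/270
  -> spread < 1/2 first at step 3
Step 4: max=33551/13500, min=4891/2250, spread=841/2700
Step 5: max=74629/30375, min=180299/81000, spread=11227/48600
Step 6: max=118734341/48600000, min=9089543/4050000, spread=386393/1944000
Step 7: max=1059699481/437400000, min=551441437/243000000, spread=41940559/273375000
Step 8: max=422296076621/174960000000, min=33244281083/14580000000, spread=186917629/1399680000

Answer: 3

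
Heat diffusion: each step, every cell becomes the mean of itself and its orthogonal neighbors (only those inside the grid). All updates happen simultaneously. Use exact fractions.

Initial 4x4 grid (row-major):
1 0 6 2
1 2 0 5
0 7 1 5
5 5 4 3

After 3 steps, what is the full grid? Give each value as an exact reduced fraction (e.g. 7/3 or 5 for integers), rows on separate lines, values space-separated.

Answer: 343/216 14563/7200 18587/7200 6743/2160
14203/7200 7013/3000 17153/6000 11371/3600
21059/7200 18161/6000 833/250 4097/1200
1483/432 13507/3600 4337/1200 331/90

Derivation:
After step 1:
  2/3 9/4 2 13/3
  1 2 14/5 3
  13/4 3 17/5 7/2
  10/3 21/4 13/4 4
After step 2:
  47/36 83/48 683/240 28/9
  83/48 221/100 66/25 409/120
  127/48 169/50 319/100 139/40
  71/18 89/24 159/40 43/12
After step 3:
  343/216 14563/7200 18587/7200 6743/2160
  14203/7200 7013/3000 17153/6000 11371/3600
  21059/7200 18161/6000 833/250 4097/1200
  1483/432 13507/3600 4337/1200 331/90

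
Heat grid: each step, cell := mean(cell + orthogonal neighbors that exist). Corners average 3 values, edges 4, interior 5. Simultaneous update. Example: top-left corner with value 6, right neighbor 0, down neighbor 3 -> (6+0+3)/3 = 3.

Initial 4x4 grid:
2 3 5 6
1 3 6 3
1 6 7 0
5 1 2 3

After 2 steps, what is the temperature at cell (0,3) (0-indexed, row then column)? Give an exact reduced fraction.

Answer: 161/36

Derivation:
Step 1: cell (0,3) = 14/3
Step 2: cell (0,3) = 161/36
Full grid after step 2:
  7/3 281/80 1063/240 161/36
  27/10 86/25 431/100 247/60
  41/15 367/100 191/50 193/60
  109/36 761/240 757/240 49/18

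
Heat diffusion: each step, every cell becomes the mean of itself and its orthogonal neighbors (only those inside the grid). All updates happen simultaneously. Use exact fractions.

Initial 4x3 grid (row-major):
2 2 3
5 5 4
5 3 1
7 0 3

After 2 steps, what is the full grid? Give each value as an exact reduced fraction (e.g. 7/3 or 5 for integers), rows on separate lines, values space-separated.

Answer: 41/12 16/5 37/12
321/80 171/50 16/5
321/80 88/25 38/15
49/12 683/240 22/9

Derivation:
After step 1:
  3 3 3
  17/4 19/5 13/4
  5 14/5 11/4
  4 13/4 4/3
After step 2:
  41/12 16/5 37/12
  321/80 171/50 16/5
  321/80 88/25 38/15
  49/12 683/240 22/9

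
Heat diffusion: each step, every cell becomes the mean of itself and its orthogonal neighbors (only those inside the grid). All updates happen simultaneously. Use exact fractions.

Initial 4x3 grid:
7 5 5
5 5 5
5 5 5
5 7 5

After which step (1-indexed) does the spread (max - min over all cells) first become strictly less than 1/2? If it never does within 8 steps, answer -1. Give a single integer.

Step 1: max=17/3, min=5, spread=2/3
Step 2: max=667/120, min=5, spread=67/120
Step 3: max=2941/540, min=371/72, spread=317/1080
  -> spread < 1/2 first at step 3
Step 4: max=2329051/432000, min=31123/6000, spread=17639/86400
Step 5: max=20916641/3888000, min=6770087/1296000, spread=30319/194400
Step 6: max=1249352959/233280000, min=408226853/77760000, spread=61681/583200
Step 7: max=74863826981/13996800000, min=302878567/57600000, spread=1580419/17496000
Step 8: max=4482446194879/839808000000, min=1475328014293/279936000000, spread=7057769/104976000

Answer: 3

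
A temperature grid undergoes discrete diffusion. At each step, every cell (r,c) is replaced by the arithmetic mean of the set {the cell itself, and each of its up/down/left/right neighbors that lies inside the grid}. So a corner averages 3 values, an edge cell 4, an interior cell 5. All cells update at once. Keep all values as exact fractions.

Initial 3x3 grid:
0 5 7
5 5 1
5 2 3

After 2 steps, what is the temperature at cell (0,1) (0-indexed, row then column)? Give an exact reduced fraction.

Step 1: cell (0,1) = 17/4
Step 2: cell (0,1) = 931/240
Full grid after step 2:
  34/9 931/240 151/36
  881/240 387/100 209/60
  23/6 267/80 13/4

Answer: 931/240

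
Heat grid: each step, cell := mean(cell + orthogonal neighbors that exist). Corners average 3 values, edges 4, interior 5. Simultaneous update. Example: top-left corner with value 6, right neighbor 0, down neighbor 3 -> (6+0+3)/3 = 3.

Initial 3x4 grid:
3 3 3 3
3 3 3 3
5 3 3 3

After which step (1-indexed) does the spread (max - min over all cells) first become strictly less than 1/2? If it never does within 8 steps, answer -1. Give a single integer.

Step 1: max=11/3, min=3, spread=2/3
Step 2: max=32/9, min=3, spread=5/9
Step 3: max=365/108, min=3, spread=41/108
  -> spread < 1/2 first at step 3
Step 4: max=43097/12960, min=3, spread=4217/12960
Step 5: max=2541949/777600, min=10879/3600, spread=38417/155520
Step 6: max=151168211/46656000, min=218597/72000, spread=1903471/9331200
Step 7: max=8999069089/2799360000, min=6595759/2160000, spread=18038617/111974400
Step 8: max=537152982851/167961600000, min=596126759/194400000, spread=883978523/6718464000

Answer: 3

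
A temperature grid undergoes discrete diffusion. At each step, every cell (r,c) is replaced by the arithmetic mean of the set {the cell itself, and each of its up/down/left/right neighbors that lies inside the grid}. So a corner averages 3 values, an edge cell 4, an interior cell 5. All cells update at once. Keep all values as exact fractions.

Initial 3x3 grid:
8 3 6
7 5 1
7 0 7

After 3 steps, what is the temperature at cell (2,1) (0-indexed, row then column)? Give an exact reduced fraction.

Step 1: cell (2,1) = 19/4
Step 2: cell (2,1) = 917/240
Step 3: cell (2,1) = 65719/14400
Full grid after step 3:
  3779/720 36197/7200 9017/2160
  77819/14400 26353/6000 20473/4800
  5171/1080 65719/14400 4091/1080

Answer: 65719/14400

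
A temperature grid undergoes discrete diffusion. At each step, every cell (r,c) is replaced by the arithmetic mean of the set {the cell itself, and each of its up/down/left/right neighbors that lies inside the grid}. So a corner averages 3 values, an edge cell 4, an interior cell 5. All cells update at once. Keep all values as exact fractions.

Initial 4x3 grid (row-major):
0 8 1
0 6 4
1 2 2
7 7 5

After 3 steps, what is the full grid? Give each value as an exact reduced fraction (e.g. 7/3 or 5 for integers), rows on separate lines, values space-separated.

After step 1:
  8/3 15/4 13/3
  7/4 4 13/4
  5/2 18/5 13/4
  5 21/4 14/3
After step 2:
  49/18 59/16 34/9
  131/48 327/100 89/24
  257/80 93/25 443/120
  17/4 1111/240 79/18
After step 3:
  329/108 5383/1600 1609/432
  21481/7200 3423/1000 13003/3600
  8347/2400 5557/1500 6979/1800
  1451/360 61157/14400 9151/2160

Answer: 329/108 5383/1600 1609/432
21481/7200 3423/1000 13003/3600
8347/2400 5557/1500 6979/1800
1451/360 61157/14400 9151/2160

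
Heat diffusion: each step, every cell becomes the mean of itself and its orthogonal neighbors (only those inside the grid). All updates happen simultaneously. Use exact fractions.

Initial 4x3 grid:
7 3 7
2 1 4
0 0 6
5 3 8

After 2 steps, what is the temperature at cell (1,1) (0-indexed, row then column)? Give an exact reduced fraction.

Step 1: cell (1,1) = 2
Step 2: cell (1,1) = 31/10
Full grid after step 2:
  11/3 91/24 41/9
  41/16 31/10 47/12
  107/48 57/20 25/6
  101/36 43/12 85/18

Answer: 31/10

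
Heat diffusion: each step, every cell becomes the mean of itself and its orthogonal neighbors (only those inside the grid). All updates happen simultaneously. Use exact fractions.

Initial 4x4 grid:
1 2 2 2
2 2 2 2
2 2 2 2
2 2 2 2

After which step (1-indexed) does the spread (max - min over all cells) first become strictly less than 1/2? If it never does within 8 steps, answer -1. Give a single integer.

Answer: 1

Derivation:
Step 1: max=2, min=5/3, spread=1/3
  -> spread < 1/2 first at step 1
Step 2: max=2, min=31/18, spread=5/18
Step 3: max=2, min=391/216, spread=41/216
Step 4: max=2, min=11917/6480, spread=1043/6480
Step 5: max=2, min=363247/194400, spread=25553/194400
Step 6: max=35921/18000, min=10992541/5832000, spread=645863/5832000
Step 7: max=239029/120000, min=332278309/174960000, spread=16225973/174960000
Step 8: max=107299/54000, min=10020122017/5248800000, spread=409340783/5248800000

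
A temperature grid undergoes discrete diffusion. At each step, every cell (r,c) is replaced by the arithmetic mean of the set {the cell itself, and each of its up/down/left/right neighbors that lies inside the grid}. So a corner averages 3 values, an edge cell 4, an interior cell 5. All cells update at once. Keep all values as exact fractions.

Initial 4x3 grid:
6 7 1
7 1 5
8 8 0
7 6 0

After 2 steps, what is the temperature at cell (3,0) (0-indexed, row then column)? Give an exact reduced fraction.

Step 1: cell (3,0) = 7
Step 2: cell (3,0) = 79/12
Full grid after step 2:
  191/36 407/80 59/18
  379/60 106/25 56/15
  123/20 131/25 29/10
  79/12 377/80 7/2

Answer: 79/12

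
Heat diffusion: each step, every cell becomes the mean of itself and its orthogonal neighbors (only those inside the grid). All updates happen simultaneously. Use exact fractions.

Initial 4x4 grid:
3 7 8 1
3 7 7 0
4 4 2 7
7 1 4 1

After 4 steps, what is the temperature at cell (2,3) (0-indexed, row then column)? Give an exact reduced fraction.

Answer: 270503/72000

Derivation:
Step 1: cell (2,3) = 5/2
Step 2: cell (2,3) = 301/80
Step 3: cell (2,3) = 8189/2400
Step 4: cell (2,3) = 270503/72000
Full grid after step 4:
  63733/12960 268463/54000 27799/6000 94969/21600
  1022687/216000 830627/180000 17869/4000 289543/72000
  101863/24000 85483/20000 371/96 270503/72000
  17543/4320 68761/18000 66737/18000 73529/21600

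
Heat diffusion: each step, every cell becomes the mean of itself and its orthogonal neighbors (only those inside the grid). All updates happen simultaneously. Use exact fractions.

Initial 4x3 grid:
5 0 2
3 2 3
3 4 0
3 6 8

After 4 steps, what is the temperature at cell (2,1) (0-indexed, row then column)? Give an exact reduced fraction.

Step 1: cell (2,1) = 3
Step 2: cell (2,1) = 353/100
Step 3: cell (2,1) = 20347/6000
Step 4: cell (2,1) = 1235693/360000
Full grid after step 4:
  338963/129600 2129747/864000 304463/129600
  79031/27000 997993/360000 293249/108000
  1283/375 1235693/360000 361379/108000
  55367/14400 3339487/864000 500603/129600

Answer: 1235693/360000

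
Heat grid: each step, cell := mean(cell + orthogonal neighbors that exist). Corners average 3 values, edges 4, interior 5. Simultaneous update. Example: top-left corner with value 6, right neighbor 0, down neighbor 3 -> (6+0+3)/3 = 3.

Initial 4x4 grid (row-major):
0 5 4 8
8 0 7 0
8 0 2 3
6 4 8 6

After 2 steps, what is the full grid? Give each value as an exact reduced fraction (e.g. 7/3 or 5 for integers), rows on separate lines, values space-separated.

Answer: 127/36 199/48 297/80 29/6
107/24 313/100 211/50 277/80
183/40 104/25 343/100 203/48
16/3 183/40 115/24 161/36

Derivation:
After step 1:
  13/3 9/4 6 4
  4 4 13/5 9/2
  11/2 14/5 4 11/4
  6 9/2 5 17/3
After step 2:
  127/36 199/48 297/80 29/6
  107/24 313/100 211/50 277/80
  183/40 104/25 343/100 203/48
  16/3 183/40 115/24 161/36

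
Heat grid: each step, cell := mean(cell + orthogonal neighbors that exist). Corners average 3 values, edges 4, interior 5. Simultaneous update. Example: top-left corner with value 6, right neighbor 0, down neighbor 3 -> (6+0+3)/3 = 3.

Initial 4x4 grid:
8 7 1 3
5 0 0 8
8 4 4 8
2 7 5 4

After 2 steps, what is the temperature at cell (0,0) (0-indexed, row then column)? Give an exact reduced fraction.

Answer: 191/36

Derivation:
Step 1: cell (0,0) = 20/3
Step 2: cell (0,0) = 191/36
Full grid after step 2:
  191/36 997/240 267/80 23/6
  149/30 393/100 7/2 347/80
  76/15 17/4 112/25 1237/240
  179/36 593/120 581/120 50/9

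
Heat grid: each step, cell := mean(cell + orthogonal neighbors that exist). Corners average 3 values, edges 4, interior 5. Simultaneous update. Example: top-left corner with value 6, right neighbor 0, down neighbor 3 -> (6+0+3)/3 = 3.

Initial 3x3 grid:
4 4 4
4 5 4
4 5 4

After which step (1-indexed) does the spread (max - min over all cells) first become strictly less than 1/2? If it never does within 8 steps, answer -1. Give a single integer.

Step 1: max=9/2, min=4, spread=1/2
Step 2: max=527/120, min=333/80, spread=11/48
  -> spread < 1/2 first at step 2
Step 3: max=31399/7200, min=503/120, spread=1219/7200
Step 4: max=1868603/432000, min=404759/96000, spread=755/6912
Step 5: max=111785491/25920000, min=73200119/17280000, spread=6353/82944
Step 6: max=6685858127/1555200000, min=4401477293/1036800000, spread=53531/995328
Step 7: max=400488444319/93312000000, min=9801614173/2304000000, spread=450953/11943936
Step 8: max=23995229793443/5598720000000, min=15897886450837/3732480000000, spread=3799043/143327232

Answer: 2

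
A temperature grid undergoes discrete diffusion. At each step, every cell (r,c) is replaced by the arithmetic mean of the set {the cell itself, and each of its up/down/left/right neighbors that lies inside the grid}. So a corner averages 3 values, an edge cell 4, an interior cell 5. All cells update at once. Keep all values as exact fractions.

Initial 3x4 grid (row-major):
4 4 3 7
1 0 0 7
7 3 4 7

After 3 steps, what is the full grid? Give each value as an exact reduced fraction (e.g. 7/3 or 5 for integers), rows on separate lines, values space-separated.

Answer: 2027/720 7223/2400 26149/7200 4829/1080
10667/3600 17587/6000 11171/3000 64733/14400
1669/540 5911/1800 4579/1200 3311/720

Derivation:
After step 1:
  3 11/4 7/2 17/3
  3 8/5 14/5 21/4
  11/3 7/2 7/2 6
After step 2:
  35/12 217/80 883/240 173/36
  169/60 273/100 333/100 1183/240
  61/18 46/15 79/20 59/12
After step 3:
  2027/720 7223/2400 26149/7200 4829/1080
  10667/3600 17587/6000 11171/3000 64733/14400
  1669/540 5911/1800 4579/1200 3311/720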